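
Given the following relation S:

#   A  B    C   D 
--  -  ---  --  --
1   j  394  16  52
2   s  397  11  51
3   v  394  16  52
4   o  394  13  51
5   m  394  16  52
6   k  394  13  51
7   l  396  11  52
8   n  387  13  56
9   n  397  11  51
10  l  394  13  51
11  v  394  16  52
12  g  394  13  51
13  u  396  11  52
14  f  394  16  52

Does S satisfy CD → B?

Yes

(C=16, D=52): rows 1, 3, 5, 11, 14 → B = 394, 394, 394, 394, 394 ✓
(C=11, D=51): rows 2, 9 → B = 397, 397 ✓
(C=13, D=51): rows 4, 6, 10, 12 → B = 394, 394, 394, 394 ✓
(C=11, D=52): rows 7, 13 → B = 396, 396 ✓
(C=13, D=56): row 8 → B = 387 ✓
Every CD value is associated with a single B value, so CD → B holds.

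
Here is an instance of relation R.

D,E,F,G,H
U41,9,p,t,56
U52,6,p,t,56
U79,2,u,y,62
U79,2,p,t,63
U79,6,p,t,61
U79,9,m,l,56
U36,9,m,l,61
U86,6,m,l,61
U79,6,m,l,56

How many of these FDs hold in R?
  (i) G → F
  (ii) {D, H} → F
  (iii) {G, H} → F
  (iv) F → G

(i) G → F: every LHS value maps to a single RHS value — holds.
(ii) {D, H} → F: every LHS value maps to a single RHS value — holds.
(iii) {G, H} → F: every LHS value maps to a single RHS value — holds.
(iv) F → G: every LHS value maps to a single RHS value — holds.
4 of the 4 dependencies hold.

4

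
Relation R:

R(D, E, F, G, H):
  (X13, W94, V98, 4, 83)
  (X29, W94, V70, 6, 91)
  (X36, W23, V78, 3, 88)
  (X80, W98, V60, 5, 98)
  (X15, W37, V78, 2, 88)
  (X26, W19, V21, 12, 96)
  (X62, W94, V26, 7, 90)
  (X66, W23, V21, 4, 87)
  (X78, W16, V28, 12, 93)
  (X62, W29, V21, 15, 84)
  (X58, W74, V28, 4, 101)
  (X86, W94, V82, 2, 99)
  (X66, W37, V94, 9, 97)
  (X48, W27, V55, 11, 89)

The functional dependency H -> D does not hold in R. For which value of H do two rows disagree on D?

88

H=83: 1 row → D = X13 ✓
H=91: 1 row → D = X29 ✓
H=88: 2 rows → D takes values {X36, X15} — violation
H=98: 1 row → D = X80 ✓
H=96: 1 row → D = X26 ✓
H=90: 1 row → D = X62 ✓
H=87: 1 row → D = X66 ✓
H=93: 1 row → D = X78 ✓
H=84: 1 row → D = X62 ✓
H=101: 1 row → D = X58 ✓
H=99: 1 row → D = X86 ✓
H=97: 1 row → D = X66 ✓
H=89: 1 row → D = X48 ✓
The only H value with inconsistent D is H=88.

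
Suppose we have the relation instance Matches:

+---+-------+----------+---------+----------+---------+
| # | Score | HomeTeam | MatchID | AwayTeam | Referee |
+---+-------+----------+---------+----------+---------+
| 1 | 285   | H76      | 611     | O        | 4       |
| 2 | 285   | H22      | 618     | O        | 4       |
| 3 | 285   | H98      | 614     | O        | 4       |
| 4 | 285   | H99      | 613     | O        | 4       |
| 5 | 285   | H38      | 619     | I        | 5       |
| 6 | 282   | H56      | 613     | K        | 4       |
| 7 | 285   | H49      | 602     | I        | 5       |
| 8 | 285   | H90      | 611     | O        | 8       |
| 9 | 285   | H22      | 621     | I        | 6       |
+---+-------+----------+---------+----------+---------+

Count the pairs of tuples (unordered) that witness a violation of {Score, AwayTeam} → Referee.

(Score=285, AwayTeam=O): violating pairs (1,8), (2,8), (3,8), (4,8) — 4 pairs.
(Score=285, AwayTeam=I): violating pairs (5,9), (7,9) — 2 pairs.

6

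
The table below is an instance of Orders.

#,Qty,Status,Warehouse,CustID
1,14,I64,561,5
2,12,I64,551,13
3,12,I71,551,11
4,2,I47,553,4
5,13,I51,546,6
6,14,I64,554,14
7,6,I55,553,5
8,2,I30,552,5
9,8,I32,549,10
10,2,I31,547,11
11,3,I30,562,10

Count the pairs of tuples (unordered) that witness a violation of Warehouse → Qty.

1

Warehouse=551: all 2 rows agree on Qty — 0 pairs.
Warehouse=553: violating pairs (4,7) — 1 pair.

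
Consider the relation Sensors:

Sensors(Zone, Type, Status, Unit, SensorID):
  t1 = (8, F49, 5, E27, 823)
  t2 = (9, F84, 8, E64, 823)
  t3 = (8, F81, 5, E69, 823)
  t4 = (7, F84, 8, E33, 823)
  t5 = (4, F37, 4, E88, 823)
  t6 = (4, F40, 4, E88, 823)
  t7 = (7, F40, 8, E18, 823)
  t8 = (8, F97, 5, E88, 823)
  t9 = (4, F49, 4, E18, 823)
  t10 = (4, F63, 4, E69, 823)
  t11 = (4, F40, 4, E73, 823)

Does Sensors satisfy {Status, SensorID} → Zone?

(Status=5, SensorID=823): rows 1, 3, 8 → Zone = 8, 8, 8 ✓
(Status=8, SensorID=823): rows 2, 4, 7 → Zone takes values {9, 7} — violation
(Status=4, SensorID=823): rows 5, 6, 9, 10, 11 → Zone = 4, 4, 4, 4, 4 ✓
Two rows agree on {Status, SensorID} but differ on Zone, so {Status, SensorID} → Zone does not hold.

No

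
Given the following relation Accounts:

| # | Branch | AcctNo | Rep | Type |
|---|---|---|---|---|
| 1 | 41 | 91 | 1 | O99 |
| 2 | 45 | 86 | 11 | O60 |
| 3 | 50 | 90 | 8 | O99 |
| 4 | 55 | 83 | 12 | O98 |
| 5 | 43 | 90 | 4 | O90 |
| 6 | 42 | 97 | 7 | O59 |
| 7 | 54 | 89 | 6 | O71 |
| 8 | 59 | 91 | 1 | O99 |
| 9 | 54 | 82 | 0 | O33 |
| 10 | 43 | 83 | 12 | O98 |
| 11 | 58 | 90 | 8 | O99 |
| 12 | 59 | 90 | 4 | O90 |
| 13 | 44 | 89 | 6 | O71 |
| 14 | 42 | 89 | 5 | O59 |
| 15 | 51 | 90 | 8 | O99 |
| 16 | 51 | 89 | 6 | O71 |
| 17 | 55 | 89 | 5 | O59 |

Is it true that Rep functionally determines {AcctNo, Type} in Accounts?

Rep=1: rows 1, 8 → {AcctNo,Type} = (91, O99), (91, O99) ✓
Rep=11: row 2 → {AcctNo,Type} = (86, O60) ✓
Rep=8: rows 3, 11, 15 → {AcctNo,Type} = (90, O99), (90, O99), (90, O99) ✓
Rep=12: rows 4, 10 → {AcctNo,Type} = (83, O98), (83, O98) ✓
Rep=4: rows 5, 12 → {AcctNo,Type} = (90, O90), (90, O90) ✓
Rep=7: row 6 → {AcctNo,Type} = (97, O59) ✓
Rep=6: rows 7, 13, 16 → {AcctNo,Type} = (89, O71), (89, O71), (89, O71) ✓
Rep=0: row 9 → {AcctNo,Type} = (82, O33) ✓
Rep=5: rows 14, 17 → {AcctNo,Type} = (89, O59), (89, O59) ✓
Every Rep value is associated with a single {AcctNo, Type} value, so Rep → {AcctNo, Type} holds.

Yes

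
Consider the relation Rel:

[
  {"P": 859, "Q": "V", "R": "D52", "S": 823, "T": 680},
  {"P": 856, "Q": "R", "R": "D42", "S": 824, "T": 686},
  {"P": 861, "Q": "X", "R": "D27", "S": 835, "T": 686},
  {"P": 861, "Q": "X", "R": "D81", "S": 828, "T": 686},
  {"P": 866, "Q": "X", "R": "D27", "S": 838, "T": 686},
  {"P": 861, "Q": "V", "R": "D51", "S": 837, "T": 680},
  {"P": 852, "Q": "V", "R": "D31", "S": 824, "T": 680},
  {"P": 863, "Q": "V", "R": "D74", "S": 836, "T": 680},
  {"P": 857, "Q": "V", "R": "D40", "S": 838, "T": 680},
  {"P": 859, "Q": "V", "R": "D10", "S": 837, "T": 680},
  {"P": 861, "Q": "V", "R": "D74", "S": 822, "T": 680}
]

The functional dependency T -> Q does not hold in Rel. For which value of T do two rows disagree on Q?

686

T=680: 7 rows → Q = V, V, V, V, V, V, V ✓
T=686: 4 rows → Q takes values {R, X} — violation
The only T value with inconsistent Q is T=686.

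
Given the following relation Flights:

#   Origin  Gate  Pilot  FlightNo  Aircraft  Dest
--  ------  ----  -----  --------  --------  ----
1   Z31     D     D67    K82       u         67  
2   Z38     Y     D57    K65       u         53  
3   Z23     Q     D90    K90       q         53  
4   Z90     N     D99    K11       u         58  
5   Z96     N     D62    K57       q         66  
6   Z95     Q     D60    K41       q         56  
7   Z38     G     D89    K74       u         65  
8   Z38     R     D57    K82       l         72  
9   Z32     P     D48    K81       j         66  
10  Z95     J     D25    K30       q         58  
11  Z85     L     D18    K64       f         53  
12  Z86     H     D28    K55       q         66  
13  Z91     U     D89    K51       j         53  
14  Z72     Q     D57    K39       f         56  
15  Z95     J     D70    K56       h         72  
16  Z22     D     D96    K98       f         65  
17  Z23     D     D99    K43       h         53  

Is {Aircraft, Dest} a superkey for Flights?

No

Rows 5 and 12 have the same {Aircraft, Dest} value (Aircraft=q, Dest=66) but are distinct tuples, so {Aircraft, Dest} does not determine every attribute — not a superkey.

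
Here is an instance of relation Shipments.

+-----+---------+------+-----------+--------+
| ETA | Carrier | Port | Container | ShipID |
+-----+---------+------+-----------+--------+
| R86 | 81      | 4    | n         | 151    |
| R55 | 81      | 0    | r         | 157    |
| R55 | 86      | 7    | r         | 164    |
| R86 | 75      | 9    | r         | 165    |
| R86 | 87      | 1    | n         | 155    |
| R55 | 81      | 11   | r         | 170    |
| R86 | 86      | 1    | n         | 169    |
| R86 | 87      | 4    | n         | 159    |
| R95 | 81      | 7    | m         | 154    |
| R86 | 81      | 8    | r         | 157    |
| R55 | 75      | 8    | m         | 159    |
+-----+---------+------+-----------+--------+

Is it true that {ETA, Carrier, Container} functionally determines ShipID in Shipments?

No

(ETA=R86, Carrier=81, Container=n): 1 row → ShipID = 151 ✓
(ETA=R55, Carrier=81, Container=r): 2 rows → ShipID takes values {157, 170} — violation
(ETA=R55, Carrier=86, Container=r): 1 row → ShipID = 164 ✓
(ETA=R86, Carrier=75, Container=r): 1 row → ShipID = 165 ✓
(ETA=R86, Carrier=87, Container=n): 2 rows → ShipID takes values {155, 159} — violation
(ETA=R86, Carrier=86, Container=n): 1 row → ShipID = 169 ✓
(ETA=R95, Carrier=81, Container=m): 1 row → ShipID = 154 ✓
(ETA=R86, Carrier=81, Container=r): 1 row → ShipID = 157 ✓
(ETA=R55, Carrier=75, Container=m): 1 row → ShipID = 159 ✓
Two rows agree on {ETA, Carrier, Container} but differ on ShipID, so {ETA, Carrier, Container} -> ShipID does not hold.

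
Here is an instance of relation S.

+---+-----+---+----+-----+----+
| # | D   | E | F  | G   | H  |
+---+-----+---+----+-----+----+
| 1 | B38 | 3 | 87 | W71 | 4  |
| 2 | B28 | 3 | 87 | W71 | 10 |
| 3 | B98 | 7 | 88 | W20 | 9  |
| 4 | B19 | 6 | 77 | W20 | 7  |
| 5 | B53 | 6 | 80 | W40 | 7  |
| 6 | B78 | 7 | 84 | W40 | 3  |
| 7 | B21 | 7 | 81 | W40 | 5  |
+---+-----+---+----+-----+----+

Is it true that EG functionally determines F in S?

No

(E=3, G=W71): rows 1, 2 → F = 87, 87 ✓
(E=7, G=W20): row 3 → F = 88 ✓
(E=6, G=W20): row 4 → F = 77 ✓
(E=6, G=W40): row 5 → F = 80 ✓
(E=7, G=W40): rows 6, 7 → F takes values {84, 81} — violation
Two rows agree on EG but differ on F, so EG → F does not hold.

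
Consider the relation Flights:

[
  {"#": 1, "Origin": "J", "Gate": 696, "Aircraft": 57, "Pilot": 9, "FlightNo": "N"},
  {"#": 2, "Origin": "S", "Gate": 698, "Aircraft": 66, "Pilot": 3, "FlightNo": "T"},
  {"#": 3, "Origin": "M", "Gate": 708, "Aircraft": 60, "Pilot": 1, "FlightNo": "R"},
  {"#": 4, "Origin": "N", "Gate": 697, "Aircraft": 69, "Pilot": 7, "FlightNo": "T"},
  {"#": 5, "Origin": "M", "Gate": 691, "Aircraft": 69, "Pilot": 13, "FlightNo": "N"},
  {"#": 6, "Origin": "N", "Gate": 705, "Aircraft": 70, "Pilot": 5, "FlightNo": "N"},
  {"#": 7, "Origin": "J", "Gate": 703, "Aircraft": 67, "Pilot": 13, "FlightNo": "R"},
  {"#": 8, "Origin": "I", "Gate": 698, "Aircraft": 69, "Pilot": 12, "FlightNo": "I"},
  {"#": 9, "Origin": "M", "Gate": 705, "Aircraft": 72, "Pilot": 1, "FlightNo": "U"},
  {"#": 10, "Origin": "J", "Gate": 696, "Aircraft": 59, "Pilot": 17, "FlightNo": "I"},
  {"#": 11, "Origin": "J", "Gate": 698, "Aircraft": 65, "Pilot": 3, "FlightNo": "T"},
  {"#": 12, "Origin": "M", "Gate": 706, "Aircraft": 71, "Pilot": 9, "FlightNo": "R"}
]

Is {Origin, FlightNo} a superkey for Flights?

No

Rows 3 and 12 have the same {Origin, FlightNo} value (Origin=M, FlightNo=R) but are distinct tuples, so {Origin, FlightNo} does not determine every attribute — not a superkey.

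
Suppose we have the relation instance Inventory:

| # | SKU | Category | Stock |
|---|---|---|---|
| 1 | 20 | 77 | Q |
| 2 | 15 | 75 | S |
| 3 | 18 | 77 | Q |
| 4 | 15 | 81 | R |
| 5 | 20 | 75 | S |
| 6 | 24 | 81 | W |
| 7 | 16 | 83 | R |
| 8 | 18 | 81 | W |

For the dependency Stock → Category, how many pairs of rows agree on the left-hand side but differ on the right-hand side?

1

Stock=Q: all 2 rows agree on Category — 0 pairs.
Stock=S: all 2 rows agree on Category — 0 pairs.
Stock=R: violating pairs (4,7) — 1 pair.
Stock=W: all 2 rows agree on Category — 0 pairs.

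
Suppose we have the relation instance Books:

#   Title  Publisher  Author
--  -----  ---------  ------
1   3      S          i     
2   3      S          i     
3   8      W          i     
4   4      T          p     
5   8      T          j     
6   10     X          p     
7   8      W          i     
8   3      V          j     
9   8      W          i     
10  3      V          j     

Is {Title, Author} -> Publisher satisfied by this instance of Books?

(Title=3, Author=i): rows 1, 2 → Publisher = S, S ✓
(Title=8, Author=i): rows 3, 7, 9 → Publisher = W, W, W ✓
(Title=4, Author=p): row 4 → Publisher = T ✓
(Title=8, Author=j): row 5 → Publisher = T ✓
(Title=10, Author=p): row 6 → Publisher = X ✓
(Title=3, Author=j): rows 8, 10 → Publisher = V, V ✓
Every {Title, Author} value is associated with a single Publisher value, so {Title, Author} -> Publisher holds.

Yes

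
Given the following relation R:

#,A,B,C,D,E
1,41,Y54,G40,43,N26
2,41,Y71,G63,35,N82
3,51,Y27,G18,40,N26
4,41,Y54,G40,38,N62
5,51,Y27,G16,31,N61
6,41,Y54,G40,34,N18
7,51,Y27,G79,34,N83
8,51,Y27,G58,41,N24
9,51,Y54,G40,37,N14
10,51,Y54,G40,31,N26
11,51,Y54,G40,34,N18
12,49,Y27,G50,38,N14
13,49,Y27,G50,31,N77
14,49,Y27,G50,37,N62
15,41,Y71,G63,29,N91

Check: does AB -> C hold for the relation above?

No

(A=41, B=Y54): rows 1, 4, 6 → C = G40, G40, G40 ✓
(A=41, B=Y71): rows 2, 15 → C = G63, G63 ✓
(A=51, B=Y27): rows 3, 5, 7, 8 → C takes values {G18, G16, G79, G58} — violation
(A=51, B=Y54): rows 9, 10, 11 → C = G40, G40, G40 ✓
(A=49, B=Y27): rows 12, 13, 14 → C = G50, G50, G50 ✓
Two rows agree on AB but differ on C, so AB -> C does not hold.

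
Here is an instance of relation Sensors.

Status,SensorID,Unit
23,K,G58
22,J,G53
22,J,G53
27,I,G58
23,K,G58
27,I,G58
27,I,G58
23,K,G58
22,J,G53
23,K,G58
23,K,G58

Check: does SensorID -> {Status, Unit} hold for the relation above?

SensorID=K: 5 rows → {Status,Unit} = (23, G58), (23, G58), (23, G58), (23, G58), (23, G58) ✓
SensorID=J: 3 rows → {Status,Unit} = (22, G53), (22, G53), (22, G53) ✓
SensorID=I: 3 rows → {Status,Unit} = (27, G58), (27, G58), (27, G58) ✓
Every SensorID value is associated with a single {Status, Unit} value, so SensorID -> {Status, Unit} holds.

Yes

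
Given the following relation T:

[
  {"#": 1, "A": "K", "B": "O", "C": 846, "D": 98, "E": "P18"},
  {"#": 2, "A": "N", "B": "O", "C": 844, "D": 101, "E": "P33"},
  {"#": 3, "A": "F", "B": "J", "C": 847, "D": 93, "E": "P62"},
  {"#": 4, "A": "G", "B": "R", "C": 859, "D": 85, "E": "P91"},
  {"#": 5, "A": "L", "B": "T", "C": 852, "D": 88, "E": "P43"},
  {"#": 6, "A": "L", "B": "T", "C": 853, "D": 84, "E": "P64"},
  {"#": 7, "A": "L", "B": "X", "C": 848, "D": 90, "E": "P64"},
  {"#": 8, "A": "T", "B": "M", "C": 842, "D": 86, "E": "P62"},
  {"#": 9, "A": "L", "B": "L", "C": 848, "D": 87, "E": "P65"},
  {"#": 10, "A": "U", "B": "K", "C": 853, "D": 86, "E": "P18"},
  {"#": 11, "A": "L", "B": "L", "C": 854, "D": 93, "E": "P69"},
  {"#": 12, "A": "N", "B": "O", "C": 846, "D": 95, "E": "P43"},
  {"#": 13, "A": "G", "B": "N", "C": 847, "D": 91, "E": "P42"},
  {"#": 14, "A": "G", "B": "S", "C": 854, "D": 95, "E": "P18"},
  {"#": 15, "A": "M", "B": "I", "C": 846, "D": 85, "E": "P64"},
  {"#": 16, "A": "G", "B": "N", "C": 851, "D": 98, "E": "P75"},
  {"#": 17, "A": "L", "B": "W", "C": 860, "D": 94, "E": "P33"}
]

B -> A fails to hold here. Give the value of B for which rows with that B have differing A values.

B=O: rows 1, 2, 12 → A takes values {K, N} — violation
B=J: row 3 → A = F ✓
B=R: row 4 → A = G ✓
B=T: rows 5, 6 → A = L, L ✓
B=X: row 7 → A = L ✓
B=M: row 8 → A = T ✓
B=L: rows 9, 11 → A = L, L ✓
B=K: row 10 → A = U ✓
B=N: rows 13, 16 → A = G, G ✓
B=S: row 14 → A = G ✓
B=I: row 15 → A = M ✓
B=W: row 17 → A = L ✓
The only B value with inconsistent A is B=O.

O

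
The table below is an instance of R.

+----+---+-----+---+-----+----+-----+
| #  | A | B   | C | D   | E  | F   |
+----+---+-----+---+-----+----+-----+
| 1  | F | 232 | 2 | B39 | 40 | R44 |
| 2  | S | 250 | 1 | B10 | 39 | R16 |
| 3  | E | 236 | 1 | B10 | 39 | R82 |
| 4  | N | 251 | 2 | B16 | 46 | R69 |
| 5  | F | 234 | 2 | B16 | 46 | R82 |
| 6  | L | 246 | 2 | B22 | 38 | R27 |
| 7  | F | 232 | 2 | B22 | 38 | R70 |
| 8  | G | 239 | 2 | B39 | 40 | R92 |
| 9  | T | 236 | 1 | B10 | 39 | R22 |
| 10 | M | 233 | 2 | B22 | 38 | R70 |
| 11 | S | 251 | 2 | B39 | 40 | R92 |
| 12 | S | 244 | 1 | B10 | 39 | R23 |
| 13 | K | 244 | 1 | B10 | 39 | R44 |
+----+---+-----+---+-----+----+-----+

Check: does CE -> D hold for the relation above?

(C=2, E=40): rows 1, 8, 11 → D = B39, B39, B39 ✓
(C=1, E=39): rows 2, 3, 9, 12, 13 → D = B10, B10, B10, B10, B10 ✓
(C=2, E=46): rows 4, 5 → D = B16, B16 ✓
(C=2, E=38): rows 6, 7, 10 → D = B22, B22, B22 ✓
Every CE value is associated with a single D value, so CE -> D holds.

Yes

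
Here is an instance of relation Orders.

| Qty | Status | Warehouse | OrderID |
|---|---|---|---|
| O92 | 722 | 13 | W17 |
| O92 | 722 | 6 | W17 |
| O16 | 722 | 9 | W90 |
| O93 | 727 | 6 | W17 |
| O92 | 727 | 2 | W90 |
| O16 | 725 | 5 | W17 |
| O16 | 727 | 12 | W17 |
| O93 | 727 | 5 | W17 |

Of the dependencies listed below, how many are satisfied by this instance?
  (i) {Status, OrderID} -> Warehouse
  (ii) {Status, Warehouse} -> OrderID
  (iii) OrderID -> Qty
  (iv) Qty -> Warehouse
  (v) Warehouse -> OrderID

(i) {Status, OrderID} -> Warehouse: (Status=722, OrderID=W17): 2 rows → Warehouse takes values {13, 6} — violation; (Status=727, OrderID=W17): 3 rows → Warehouse takes values {6, 12, 5} — violation — fails.
(ii) {Status, Warehouse} -> OrderID: every LHS value maps to a single RHS value — holds.
(iii) OrderID -> Qty: OrderID=W17: 6 rows → Qty takes values {O92, O93, O16} — violation; OrderID=W90: 2 rows → Qty takes values {O16, O92} — violation — fails.
(iv) Qty -> Warehouse: Qty=O92: 3 rows → Warehouse takes values {13, 6, 2} — violation; Qty=O16: 3 rows → Warehouse takes values {9, 5, 12} — violation; Qty=O93: 2 rows → Warehouse takes values {6, 5} — violation — fails.
(v) Warehouse -> OrderID: every LHS value maps to a single RHS value — holds.
2 of the 5 dependencies hold.

2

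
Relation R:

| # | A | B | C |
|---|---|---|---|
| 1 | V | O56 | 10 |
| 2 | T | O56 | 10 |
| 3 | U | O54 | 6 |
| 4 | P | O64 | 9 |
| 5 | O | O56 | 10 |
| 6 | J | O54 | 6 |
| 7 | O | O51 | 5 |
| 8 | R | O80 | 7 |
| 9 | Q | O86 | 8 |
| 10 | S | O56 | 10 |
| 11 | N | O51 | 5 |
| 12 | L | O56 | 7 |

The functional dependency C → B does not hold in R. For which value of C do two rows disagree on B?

7

C=10: rows 1, 2, 5, 10 → B = O56, O56, O56, O56 ✓
C=6: rows 3, 6 → B = O54, O54 ✓
C=9: row 4 → B = O64 ✓
C=5: rows 7, 11 → B = O51, O51 ✓
C=7: rows 8, 12 → B takes values {O80, O56} — violation
C=8: row 9 → B = O86 ✓
The only C value with inconsistent B is C=7.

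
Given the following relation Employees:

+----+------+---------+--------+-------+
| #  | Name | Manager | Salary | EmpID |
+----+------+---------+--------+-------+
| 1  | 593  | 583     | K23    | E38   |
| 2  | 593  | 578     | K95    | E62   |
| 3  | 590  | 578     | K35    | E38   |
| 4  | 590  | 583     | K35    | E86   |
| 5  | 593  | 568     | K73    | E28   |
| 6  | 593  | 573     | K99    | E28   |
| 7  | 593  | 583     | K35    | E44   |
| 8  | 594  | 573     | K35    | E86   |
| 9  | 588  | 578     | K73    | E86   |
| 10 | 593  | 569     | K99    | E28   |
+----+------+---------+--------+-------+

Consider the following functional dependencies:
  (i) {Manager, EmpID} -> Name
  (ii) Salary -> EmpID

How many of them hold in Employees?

1

(i) {Manager, EmpID} -> Name: every LHS value maps to a single RHS value — holds.
(ii) Salary -> EmpID: Salary=K35: rows 3, 4, 7, 8 → EmpID takes values {E38, E86, E44} — violation; Salary=K73: rows 5, 9 → EmpID takes values {E28, E86} — violation — fails.
1 of the 2 dependencies holds.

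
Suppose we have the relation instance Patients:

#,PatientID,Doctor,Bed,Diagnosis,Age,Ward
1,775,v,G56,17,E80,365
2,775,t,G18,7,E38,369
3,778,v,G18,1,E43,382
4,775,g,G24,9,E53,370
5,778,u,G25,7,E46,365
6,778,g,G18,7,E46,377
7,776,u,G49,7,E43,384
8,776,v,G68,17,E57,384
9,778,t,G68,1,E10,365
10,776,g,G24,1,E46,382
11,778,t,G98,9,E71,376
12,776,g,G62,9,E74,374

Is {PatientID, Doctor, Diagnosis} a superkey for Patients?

Yes

All 12 rows have distinct {PatientID, Doctor, Diagnosis} values, so {PatientID, Doctor, Diagnosis} → (all attributes) holds and {PatientID, Doctor, Diagnosis} is a superkey.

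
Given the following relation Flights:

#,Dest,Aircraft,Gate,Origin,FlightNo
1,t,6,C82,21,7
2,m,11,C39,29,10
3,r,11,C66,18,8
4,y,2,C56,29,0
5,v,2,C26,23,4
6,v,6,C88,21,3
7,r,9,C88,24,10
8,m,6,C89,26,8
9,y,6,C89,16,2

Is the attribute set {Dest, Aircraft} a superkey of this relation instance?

Yes

All 9 rows have distinct {Dest, Aircraft} values, so {Dest, Aircraft} → (all attributes) holds and {Dest, Aircraft} is a superkey.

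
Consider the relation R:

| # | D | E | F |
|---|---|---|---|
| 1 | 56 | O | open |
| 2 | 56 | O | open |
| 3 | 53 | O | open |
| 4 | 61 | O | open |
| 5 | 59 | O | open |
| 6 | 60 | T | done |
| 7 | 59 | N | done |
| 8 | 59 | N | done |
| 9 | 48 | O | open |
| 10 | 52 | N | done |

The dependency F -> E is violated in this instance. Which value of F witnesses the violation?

F=open: rows 1, 2, 3, 4, 5, 9 → E = O, O, O, O, O, O ✓
F=done: rows 6, 7, 8, 10 → E takes values {T, N} — violation
The only F value with inconsistent E is F=done.

done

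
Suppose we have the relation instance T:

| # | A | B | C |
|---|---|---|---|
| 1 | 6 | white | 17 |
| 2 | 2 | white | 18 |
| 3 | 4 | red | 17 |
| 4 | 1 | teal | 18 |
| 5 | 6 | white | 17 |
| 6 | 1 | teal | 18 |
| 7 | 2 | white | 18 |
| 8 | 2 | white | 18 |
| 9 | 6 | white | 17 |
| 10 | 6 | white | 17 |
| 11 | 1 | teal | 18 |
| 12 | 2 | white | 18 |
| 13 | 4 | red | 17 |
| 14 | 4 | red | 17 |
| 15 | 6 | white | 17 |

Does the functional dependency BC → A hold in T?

Yes

(B=white, C=17): rows 1, 5, 9, 10, 15 → A = 6, 6, 6, 6, 6 ✓
(B=white, C=18): rows 2, 7, 8, 12 → A = 2, 2, 2, 2 ✓
(B=red, C=17): rows 3, 13, 14 → A = 4, 4, 4 ✓
(B=teal, C=18): rows 4, 6, 11 → A = 1, 1, 1 ✓
Every BC value is associated with a single A value, so BC → A holds.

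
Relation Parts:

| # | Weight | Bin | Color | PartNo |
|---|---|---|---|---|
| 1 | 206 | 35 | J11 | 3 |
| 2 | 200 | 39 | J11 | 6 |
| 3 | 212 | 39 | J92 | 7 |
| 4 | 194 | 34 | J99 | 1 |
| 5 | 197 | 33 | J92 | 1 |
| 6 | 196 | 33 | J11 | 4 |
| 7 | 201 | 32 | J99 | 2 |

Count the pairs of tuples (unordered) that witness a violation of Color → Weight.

5

Color=J11: violating pairs (1,2), (1,6), (2,6) — 3 pairs.
Color=J92: violating pairs (3,5) — 1 pair.
Color=J99: violating pairs (4,7) — 1 pair.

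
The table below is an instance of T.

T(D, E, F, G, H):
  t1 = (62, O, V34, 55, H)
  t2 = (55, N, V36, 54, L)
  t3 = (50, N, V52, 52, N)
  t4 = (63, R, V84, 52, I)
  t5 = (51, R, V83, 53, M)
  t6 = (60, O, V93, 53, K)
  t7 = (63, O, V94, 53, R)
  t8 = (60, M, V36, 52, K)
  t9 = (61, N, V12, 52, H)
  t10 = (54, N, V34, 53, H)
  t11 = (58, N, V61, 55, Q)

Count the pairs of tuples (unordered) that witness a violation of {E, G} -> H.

2

(E=N, G=52): violating pairs (3,9) — 1 pair.
(E=O, G=53): violating pairs (6,7) — 1 pair.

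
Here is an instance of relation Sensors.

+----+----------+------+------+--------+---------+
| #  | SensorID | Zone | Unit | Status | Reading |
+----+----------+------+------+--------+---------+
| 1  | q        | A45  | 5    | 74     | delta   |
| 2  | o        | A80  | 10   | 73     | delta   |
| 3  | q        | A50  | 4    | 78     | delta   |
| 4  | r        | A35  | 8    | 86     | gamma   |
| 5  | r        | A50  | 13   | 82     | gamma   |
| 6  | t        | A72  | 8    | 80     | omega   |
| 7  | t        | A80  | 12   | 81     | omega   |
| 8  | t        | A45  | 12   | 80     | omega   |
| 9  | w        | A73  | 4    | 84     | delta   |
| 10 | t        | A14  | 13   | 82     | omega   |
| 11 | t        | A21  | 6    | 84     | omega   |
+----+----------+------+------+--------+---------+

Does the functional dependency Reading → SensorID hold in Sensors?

No

Reading=delta: rows 1, 2, 3, 9 → SensorID takes values {q, o, w} — violation
Reading=gamma: rows 4, 5 → SensorID = r, r ✓
Reading=omega: rows 6, 7, 8, 10, 11 → SensorID = t, t, t, t, t ✓
Two rows agree on Reading but differ on SensorID, so Reading → SensorID does not hold.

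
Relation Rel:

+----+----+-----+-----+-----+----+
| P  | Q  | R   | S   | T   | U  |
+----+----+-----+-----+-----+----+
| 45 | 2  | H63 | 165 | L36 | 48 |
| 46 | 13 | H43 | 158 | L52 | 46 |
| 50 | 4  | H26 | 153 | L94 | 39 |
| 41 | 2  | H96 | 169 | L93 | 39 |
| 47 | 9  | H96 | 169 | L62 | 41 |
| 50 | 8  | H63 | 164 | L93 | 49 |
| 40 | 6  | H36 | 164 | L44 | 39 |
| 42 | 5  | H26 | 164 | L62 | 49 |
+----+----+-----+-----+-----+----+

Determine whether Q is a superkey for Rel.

Two distinct rows share Q=2, so Q does not determine every attribute — not a superkey.

No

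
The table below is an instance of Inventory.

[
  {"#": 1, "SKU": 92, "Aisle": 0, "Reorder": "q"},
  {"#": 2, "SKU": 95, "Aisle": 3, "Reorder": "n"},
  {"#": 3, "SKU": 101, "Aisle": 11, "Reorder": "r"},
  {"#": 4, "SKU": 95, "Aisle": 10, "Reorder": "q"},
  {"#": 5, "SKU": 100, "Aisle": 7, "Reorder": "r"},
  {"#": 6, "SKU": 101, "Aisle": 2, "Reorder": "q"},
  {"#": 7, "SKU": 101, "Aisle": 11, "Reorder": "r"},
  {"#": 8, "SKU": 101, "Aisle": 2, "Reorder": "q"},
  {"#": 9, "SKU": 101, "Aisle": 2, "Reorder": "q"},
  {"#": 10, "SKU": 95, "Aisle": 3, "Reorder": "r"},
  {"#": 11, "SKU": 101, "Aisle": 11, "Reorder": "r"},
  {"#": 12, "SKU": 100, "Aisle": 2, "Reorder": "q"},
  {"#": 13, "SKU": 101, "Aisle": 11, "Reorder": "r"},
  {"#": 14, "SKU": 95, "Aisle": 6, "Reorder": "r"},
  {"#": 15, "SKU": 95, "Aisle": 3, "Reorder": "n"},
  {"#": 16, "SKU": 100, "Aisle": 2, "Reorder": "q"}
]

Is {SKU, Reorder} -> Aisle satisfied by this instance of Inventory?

(SKU=92, Reorder=q): row 1 → Aisle = 0 ✓
(SKU=95, Reorder=n): rows 2, 15 → Aisle = 3, 3 ✓
(SKU=101, Reorder=r): rows 3, 7, 11, 13 → Aisle = 11, 11, 11, 11 ✓
(SKU=95, Reorder=q): row 4 → Aisle = 10 ✓
(SKU=100, Reorder=r): row 5 → Aisle = 7 ✓
(SKU=101, Reorder=q): rows 6, 8, 9 → Aisle = 2, 2, 2 ✓
(SKU=95, Reorder=r): rows 10, 14 → Aisle takes values {3, 6} — violation
(SKU=100, Reorder=q): rows 12, 16 → Aisle = 2, 2 ✓
Two rows agree on {SKU, Reorder} but differ on Aisle, so {SKU, Reorder} -> Aisle does not hold.

No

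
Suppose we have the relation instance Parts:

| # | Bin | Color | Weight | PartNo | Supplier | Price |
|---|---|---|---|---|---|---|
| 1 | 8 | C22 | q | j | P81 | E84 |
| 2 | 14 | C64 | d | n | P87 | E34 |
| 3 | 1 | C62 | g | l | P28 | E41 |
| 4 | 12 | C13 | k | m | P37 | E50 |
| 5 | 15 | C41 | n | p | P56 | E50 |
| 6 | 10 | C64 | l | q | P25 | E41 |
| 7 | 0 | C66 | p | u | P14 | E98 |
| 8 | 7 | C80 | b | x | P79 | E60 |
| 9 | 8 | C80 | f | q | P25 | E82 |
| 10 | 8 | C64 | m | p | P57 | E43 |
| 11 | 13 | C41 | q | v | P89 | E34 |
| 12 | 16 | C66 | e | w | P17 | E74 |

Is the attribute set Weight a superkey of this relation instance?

No

Rows 1 and 11 have the same Weight value Weight=q but are distinct tuples, so Weight does not determine every attribute — not a superkey.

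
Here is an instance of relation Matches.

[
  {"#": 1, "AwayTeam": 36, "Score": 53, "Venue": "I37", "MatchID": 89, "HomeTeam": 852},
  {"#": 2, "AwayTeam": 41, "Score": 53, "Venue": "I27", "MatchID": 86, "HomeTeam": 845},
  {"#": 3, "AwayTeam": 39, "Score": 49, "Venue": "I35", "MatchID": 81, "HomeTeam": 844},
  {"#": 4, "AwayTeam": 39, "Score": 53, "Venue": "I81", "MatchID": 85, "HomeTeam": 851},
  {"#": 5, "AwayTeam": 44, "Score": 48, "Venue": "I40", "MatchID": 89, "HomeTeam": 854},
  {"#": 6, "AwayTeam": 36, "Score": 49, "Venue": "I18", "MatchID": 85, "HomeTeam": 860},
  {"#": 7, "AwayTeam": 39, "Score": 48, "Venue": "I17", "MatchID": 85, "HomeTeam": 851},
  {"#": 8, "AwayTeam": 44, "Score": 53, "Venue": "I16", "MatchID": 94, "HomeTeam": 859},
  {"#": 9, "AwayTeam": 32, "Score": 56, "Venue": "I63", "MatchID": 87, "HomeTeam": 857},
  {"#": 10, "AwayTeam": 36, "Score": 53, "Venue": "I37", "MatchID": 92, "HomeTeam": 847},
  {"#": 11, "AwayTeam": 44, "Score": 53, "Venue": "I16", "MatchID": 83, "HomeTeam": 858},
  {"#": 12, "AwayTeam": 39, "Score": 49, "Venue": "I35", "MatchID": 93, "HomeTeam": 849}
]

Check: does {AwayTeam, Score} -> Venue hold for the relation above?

(AwayTeam=36, Score=53): rows 1, 10 → Venue = I37, I37 ✓
(AwayTeam=41, Score=53): row 2 → Venue = I27 ✓
(AwayTeam=39, Score=49): rows 3, 12 → Venue = I35, I35 ✓
(AwayTeam=39, Score=53): row 4 → Venue = I81 ✓
(AwayTeam=44, Score=48): row 5 → Venue = I40 ✓
(AwayTeam=36, Score=49): row 6 → Venue = I18 ✓
(AwayTeam=39, Score=48): row 7 → Venue = I17 ✓
(AwayTeam=44, Score=53): rows 8, 11 → Venue = I16, I16 ✓
(AwayTeam=32, Score=56): row 9 → Venue = I63 ✓
Every {AwayTeam, Score} value is associated with a single Venue value, so {AwayTeam, Score} -> Venue holds.

Yes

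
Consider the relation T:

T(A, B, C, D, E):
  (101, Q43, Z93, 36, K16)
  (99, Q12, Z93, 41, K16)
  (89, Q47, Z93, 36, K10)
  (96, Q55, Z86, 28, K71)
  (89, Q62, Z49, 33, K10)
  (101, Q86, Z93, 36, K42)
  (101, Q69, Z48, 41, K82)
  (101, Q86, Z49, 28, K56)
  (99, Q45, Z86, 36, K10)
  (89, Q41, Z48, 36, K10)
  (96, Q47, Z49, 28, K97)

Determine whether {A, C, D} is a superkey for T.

Two distinct rows share (A=101, C=Z93, D=36), so {A, C, D} does not determine every attribute — not a superkey.

No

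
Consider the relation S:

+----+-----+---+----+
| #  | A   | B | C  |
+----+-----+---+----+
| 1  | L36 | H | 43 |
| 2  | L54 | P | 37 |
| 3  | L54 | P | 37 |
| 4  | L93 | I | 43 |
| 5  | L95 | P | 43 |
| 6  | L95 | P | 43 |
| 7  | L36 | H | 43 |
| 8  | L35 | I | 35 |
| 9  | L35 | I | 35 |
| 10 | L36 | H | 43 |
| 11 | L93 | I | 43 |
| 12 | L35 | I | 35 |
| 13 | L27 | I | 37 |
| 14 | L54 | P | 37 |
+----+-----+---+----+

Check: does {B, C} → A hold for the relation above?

Yes

(B=H, C=43): rows 1, 7, 10 → A = L36, L36, L36 ✓
(B=P, C=37): rows 2, 3, 14 → A = L54, L54, L54 ✓
(B=I, C=43): rows 4, 11 → A = L93, L93 ✓
(B=P, C=43): rows 5, 6 → A = L95, L95 ✓
(B=I, C=35): rows 8, 9, 12 → A = L35, L35, L35 ✓
(B=I, C=37): row 13 → A = L27 ✓
Every {B, C} value is associated with a single A value, so {B, C} → A holds.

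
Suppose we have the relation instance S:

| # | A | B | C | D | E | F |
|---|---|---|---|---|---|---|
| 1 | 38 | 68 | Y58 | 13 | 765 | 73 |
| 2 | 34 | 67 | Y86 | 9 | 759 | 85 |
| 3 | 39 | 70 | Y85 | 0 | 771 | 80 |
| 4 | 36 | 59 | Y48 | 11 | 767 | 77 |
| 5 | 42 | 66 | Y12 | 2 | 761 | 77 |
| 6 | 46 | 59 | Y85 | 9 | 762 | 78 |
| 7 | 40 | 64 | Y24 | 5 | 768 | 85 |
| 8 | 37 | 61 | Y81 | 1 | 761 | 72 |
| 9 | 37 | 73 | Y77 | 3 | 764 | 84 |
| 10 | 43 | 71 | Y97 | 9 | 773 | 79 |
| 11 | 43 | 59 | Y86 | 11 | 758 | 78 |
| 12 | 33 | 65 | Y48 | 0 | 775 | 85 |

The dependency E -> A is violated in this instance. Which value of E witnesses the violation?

761

E=765: row 1 → A = 38 ✓
E=759: row 2 → A = 34 ✓
E=771: row 3 → A = 39 ✓
E=767: row 4 → A = 36 ✓
E=761: rows 5, 8 → A takes values {42, 37} — violation
E=762: row 6 → A = 46 ✓
E=768: row 7 → A = 40 ✓
E=764: row 9 → A = 37 ✓
E=773: row 10 → A = 43 ✓
E=758: row 11 → A = 43 ✓
E=775: row 12 → A = 33 ✓
The only E value with inconsistent A is E=761.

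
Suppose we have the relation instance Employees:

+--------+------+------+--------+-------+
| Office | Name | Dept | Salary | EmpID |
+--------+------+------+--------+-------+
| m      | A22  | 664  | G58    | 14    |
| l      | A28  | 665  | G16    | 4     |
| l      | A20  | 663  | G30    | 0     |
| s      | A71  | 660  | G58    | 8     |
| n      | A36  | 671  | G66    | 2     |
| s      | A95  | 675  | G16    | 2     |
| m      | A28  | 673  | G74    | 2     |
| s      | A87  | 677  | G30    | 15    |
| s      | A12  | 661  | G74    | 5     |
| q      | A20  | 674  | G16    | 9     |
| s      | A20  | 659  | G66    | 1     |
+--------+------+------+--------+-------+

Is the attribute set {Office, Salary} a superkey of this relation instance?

Yes

All 11 rows have distinct {Office, Salary} values, so {Office, Salary} → (all attributes) holds and {Office, Salary} is a superkey.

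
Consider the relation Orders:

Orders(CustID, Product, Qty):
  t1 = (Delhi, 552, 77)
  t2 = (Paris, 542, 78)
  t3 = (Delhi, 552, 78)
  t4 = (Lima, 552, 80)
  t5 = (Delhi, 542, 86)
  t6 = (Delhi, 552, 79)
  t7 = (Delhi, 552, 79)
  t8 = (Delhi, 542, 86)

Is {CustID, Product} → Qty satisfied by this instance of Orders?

(CustID=Delhi, Product=552): rows 1, 3, 6, 7 → Qty takes values {77, 78, 79} — violation
(CustID=Paris, Product=542): row 2 → Qty = 78 ✓
(CustID=Lima, Product=552): row 4 → Qty = 80 ✓
(CustID=Delhi, Product=542): rows 5, 8 → Qty = 86, 86 ✓
Two rows agree on {CustID, Product} but differ on Qty, so {CustID, Product} → Qty does not hold.

No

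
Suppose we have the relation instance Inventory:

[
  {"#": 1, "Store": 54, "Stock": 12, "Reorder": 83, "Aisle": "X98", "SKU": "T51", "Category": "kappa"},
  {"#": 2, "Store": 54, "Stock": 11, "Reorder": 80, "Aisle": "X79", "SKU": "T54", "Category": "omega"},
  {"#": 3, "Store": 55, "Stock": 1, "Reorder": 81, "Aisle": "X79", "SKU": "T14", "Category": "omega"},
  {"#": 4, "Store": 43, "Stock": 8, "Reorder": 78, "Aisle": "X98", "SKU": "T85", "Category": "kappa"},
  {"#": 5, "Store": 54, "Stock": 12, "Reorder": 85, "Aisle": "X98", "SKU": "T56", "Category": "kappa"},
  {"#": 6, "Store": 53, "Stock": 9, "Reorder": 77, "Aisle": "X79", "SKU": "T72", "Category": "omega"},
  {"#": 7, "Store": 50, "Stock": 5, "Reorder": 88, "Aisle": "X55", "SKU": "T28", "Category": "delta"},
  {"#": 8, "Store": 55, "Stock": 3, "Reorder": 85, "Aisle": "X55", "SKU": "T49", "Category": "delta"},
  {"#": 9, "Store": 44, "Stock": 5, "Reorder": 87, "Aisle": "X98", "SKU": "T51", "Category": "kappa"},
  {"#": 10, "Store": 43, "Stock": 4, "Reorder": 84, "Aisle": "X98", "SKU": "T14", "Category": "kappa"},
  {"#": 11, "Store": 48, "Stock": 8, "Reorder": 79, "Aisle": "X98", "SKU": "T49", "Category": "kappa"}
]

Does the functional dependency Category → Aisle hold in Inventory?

Yes

Category=kappa: rows 1, 4, 5, 9, 10, 11 → Aisle = X98, X98, X98, X98, X98, X98 ✓
Category=omega: rows 2, 3, 6 → Aisle = X79, X79, X79 ✓
Category=delta: rows 7, 8 → Aisle = X55, X55 ✓
Every Category value is associated with a single Aisle value, so Category → Aisle holds.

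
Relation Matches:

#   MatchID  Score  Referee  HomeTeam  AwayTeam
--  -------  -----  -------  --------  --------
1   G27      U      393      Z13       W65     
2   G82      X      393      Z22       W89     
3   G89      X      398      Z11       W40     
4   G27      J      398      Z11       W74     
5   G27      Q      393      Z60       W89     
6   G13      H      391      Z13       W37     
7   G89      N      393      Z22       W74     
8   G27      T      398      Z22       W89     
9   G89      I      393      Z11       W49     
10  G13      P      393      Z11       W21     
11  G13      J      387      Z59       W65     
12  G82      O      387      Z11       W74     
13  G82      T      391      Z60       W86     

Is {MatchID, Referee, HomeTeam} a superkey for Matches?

All 13 rows have distinct {MatchID, Referee, HomeTeam} values, so {MatchID, Referee, HomeTeam} → (all attributes) holds and {MatchID, Referee, HomeTeam} is a superkey.

Yes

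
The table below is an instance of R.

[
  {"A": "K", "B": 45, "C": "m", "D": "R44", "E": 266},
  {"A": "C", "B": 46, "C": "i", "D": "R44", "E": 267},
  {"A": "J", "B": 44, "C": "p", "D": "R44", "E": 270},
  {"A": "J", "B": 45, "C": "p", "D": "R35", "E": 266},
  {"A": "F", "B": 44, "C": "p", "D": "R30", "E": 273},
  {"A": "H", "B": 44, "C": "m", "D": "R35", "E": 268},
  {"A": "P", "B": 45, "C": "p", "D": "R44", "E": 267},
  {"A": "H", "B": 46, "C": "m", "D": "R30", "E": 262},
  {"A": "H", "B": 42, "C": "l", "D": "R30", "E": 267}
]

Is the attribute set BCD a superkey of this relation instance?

All 9 rows have distinct BCD values, so BCD → (all attributes) holds and BCD is a superkey.

Yes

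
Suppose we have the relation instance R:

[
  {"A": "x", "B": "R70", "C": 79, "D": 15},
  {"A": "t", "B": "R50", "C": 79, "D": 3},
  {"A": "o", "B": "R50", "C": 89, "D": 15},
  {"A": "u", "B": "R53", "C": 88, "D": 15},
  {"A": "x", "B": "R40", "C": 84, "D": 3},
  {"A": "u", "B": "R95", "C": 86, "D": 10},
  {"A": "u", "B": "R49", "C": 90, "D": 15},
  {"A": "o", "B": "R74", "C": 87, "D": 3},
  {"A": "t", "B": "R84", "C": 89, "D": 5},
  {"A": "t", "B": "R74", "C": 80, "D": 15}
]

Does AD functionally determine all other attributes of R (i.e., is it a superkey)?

Two distinct rows share (A=u, D=15), so AD does not determine every attribute — not a superkey.

No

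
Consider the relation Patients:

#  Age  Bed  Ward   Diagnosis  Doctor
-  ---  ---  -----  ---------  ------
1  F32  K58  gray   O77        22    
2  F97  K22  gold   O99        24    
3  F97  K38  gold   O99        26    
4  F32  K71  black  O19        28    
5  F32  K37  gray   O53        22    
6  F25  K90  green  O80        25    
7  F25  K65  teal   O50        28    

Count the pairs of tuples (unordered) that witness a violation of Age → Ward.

Age=F32: violating pairs (1,4), (4,5) — 2 pairs.
Age=F97: all 2 rows agree on Ward — 0 pairs.
Age=F25: violating pairs (6,7) — 1 pair.

3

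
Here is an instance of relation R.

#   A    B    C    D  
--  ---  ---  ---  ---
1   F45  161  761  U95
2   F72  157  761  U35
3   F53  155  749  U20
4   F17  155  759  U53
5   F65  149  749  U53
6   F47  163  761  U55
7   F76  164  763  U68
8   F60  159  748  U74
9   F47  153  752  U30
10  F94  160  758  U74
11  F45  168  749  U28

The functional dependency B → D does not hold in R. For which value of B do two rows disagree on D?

B=161: row 1 → D = U95 ✓
B=157: row 2 → D = U35 ✓
B=155: rows 3, 4 → D takes values {U20, U53} — violation
B=149: row 5 → D = U53 ✓
B=163: row 6 → D = U55 ✓
B=164: row 7 → D = U68 ✓
B=159: row 8 → D = U74 ✓
B=153: row 9 → D = U30 ✓
B=160: row 10 → D = U74 ✓
B=168: row 11 → D = U28 ✓
The only B value with inconsistent D is B=155.

155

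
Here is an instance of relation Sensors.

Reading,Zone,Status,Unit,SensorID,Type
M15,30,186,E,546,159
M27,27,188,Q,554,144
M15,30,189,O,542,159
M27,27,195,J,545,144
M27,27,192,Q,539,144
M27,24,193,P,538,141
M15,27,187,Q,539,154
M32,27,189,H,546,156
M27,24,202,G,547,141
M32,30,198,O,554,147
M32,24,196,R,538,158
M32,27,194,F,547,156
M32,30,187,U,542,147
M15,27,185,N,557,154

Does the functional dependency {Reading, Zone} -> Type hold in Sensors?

Yes

(Reading=M15, Zone=30): 2 rows → Type = 159, 159 ✓
(Reading=M27, Zone=27): 3 rows → Type = 144, 144, 144 ✓
(Reading=M27, Zone=24): 2 rows → Type = 141, 141 ✓
(Reading=M15, Zone=27): 2 rows → Type = 154, 154 ✓
(Reading=M32, Zone=27): 2 rows → Type = 156, 156 ✓
(Reading=M32, Zone=30): 2 rows → Type = 147, 147 ✓
(Reading=M32, Zone=24): 1 row → Type = 158 ✓
Every {Reading, Zone} value is associated with a single Type value, so {Reading, Zone} -> Type holds.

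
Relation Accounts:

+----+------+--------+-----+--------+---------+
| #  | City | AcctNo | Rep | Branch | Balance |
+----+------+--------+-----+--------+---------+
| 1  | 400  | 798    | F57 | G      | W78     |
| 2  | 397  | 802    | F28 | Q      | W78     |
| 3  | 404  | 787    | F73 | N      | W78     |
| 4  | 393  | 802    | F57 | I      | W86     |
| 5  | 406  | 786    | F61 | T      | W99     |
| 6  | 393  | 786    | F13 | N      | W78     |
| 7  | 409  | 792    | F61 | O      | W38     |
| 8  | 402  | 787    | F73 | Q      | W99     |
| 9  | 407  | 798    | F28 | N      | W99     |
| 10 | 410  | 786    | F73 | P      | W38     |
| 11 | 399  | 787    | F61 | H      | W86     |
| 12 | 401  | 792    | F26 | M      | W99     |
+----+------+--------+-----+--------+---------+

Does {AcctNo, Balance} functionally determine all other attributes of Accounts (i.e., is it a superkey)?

All 12 rows have distinct {AcctNo, Balance} values, so {AcctNo, Balance} → (all attributes) holds and {AcctNo, Balance} is a superkey.

Yes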